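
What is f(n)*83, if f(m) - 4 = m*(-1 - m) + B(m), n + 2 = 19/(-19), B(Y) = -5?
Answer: -581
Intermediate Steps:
n = -3 (n = -2 + 19/(-19) = -2 + 19*(-1/19) = -2 - 1 = -3)
f(m) = -1 + m*(-1 - m) (f(m) = 4 + (m*(-1 - m) - 5) = 4 + (-5 + m*(-1 - m)) = -1 + m*(-1 - m))
f(n)*83 = (-1 - 1*(-3) - 1*(-3)²)*83 = (-1 + 3 - 1*9)*83 = (-1 + 3 - 9)*83 = -7*83 = -581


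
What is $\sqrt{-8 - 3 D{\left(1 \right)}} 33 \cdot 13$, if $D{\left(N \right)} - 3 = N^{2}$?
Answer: $858 i \sqrt{5} \approx 1918.5 i$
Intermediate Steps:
$D{\left(N \right)} = 3 + N^{2}$
$\sqrt{-8 - 3 D{\left(1 \right)}} 33 \cdot 13 = \sqrt{-8 - 3 \left(3 + 1^{2}\right)} 33 \cdot 13 = \sqrt{-8 - 3 \left(3 + 1\right)} 33 \cdot 13 = \sqrt{-8 - 12} \cdot 33 \cdot 13 = \sqrt{-20} \cdot 33 \cdot 13 = 2 i \sqrt{5} \cdot 33 \cdot 13 = 66 i \sqrt{5} \cdot 13 = 858 i \sqrt{5}$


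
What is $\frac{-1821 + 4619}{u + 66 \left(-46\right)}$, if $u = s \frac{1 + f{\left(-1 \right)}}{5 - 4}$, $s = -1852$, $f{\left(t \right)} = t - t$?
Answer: $- \frac{1399}{2444} \approx -0.57242$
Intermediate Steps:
$f{\left(t \right)} = 0$
$u = -1852$ ($u = - 1852 \frac{1 + 0}{5 - 4} = - 1852 \cdot 1 \cdot 1^{-1} = - 1852 \cdot 1 \cdot 1 = \left(-1852\right) 1 = -1852$)
$\frac{-1821 + 4619}{u + 66 \left(-46\right)} = \frac{-1821 + 4619}{-1852 + 66 \left(-46\right)} = \frac{2798}{-1852 - 3036} = \frac{2798}{-4888} = 2798 \left(- \frac{1}{4888}\right) = - \frac{1399}{2444}$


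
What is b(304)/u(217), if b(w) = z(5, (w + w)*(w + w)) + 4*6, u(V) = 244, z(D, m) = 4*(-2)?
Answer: 4/61 ≈ 0.065574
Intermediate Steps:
z(D, m) = -8
b(w) = 16 (b(w) = -8 + 4*6 = -8 + 24 = 16)
b(304)/u(217) = 16/244 = 16*(1/244) = 4/61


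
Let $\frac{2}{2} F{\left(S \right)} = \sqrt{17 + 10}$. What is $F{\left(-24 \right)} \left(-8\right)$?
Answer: $- 24 \sqrt{3} \approx -41.569$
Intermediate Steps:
$F{\left(S \right)} = 3 \sqrt{3}$ ($F{\left(S \right)} = \sqrt{17 + 10} = \sqrt{27} = 3 \sqrt{3}$)
$F{\left(-24 \right)} \left(-8\right) = 3 \sqrt{3} \left(-8\right) = - 24 \sqrt{3}$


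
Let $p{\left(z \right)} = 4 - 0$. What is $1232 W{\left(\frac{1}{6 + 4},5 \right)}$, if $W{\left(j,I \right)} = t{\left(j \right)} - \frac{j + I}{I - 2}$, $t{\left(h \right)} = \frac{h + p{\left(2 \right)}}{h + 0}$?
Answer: $\frac{242088}{5} \approx 48418.0$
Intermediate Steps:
$p{\left(z \right)} = 4$ ($p{\left(z \right)} = 4 + 0 = 4$)
$t{\left(h \right)} = \frac{4 + h}{h}$ ($t{\left(h \right)} = \frac{h + 4}{h + 0} = \frac{4 + h}{h}$)
$W{\left(j,I \right)} = \frac{4 + j}{j} - \frac{I + j}{-2 + I}$ ($W{\left(j,I \right)} = \frac{4 + j}{j} - \frac{j + I}{I - 2} = \frac{4 + j}{j} - \frac{I + j}{-2 + I}$)
$1232 W{\left(\frac{1}{6 + 4},5 \right)} = 1232 \frac{-8 - \left(\frac{1}{6 + 4}\right)^{2} - \frac{2}{6 + 4} + 4 \cdot 5}{\frac{1}{6 + 4} \left(-2 + 5\right)} = 1232 \frac{-8 - \left(\frac{1}{10}\right)^{2} - \frac{2}{10} + 20}{\frac{1}{10} \cdot 3} = 1232 \frac{1}{\frac{1}{10}} \cdot \frac{1}{3} \left(-8 - \left(\frac{1}{10}\right)^{2} - \frac{1}{5} + 20\right) = 1232 \cdot 10 \cdot \frac{1}{3} \left(-8 - \frac{1}{100} - \frac{1}{5} + 20\right) = 1232 \cdot 10 \cdot \frac{1}{3} \cdot \frac{1179}{100} = 1232 \cdot \frac{393}{10} = \frac{242088}{5}$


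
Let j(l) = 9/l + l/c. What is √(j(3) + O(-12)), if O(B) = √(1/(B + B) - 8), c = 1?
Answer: √(216 + 3*I*√1158)/6 ≈ 2.5136 + 0.56409*I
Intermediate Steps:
j(l) = l + 9/l (j(l) = 9/l + l/1 = 9/l + l*1 = 9/l + l = l + 9/l)
O(B) = √(-8 + 1/(2*B)) (O(B) = √(1/(2*B) - 8) = √(-8 + 1/(2*B)))
√(j(3) + O(-12)) = √((3 + 9/3) + √(-32 + 2/(-12))/2) = √((3 + 9*(⅓)) + √(-32 + 2*(-1/12))/2) = √((3 + 3) + √(-32 - ⅙)/2) = √(6 + √(-193/6)/2) = √(6 + (I*√1158/6)/2) = √(6 + I*√1158/12)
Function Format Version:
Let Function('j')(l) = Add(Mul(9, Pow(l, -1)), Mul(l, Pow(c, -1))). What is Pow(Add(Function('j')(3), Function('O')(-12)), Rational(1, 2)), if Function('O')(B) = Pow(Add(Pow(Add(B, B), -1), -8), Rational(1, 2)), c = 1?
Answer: Mul(Rational(1, 6), Pow(Add(216, Mul(3, I, Pow(1158, Rational(1, 2)))), Rational(1, 2))) ≈ Add(2.5136, Mul(0.56409, I))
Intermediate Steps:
Function('j')(l) = Add(l, Mul(9, Pow(l, -1))) (Function('j')(l) = Add(Mul(9, Pow(l, -1)), Mul(l, Pow(1, -1))) = Add(Mul(9, Pow(l, -1)), Mul(l, 1)) = Add(Mul(9, Pow(l, -1)), l) = Add(l, Mul(9, Pow(l, -1))))
Function('O')(B) = Pow(Add(-8, Mul(Rational(1, 2), Pow(B, -1))), Rational(1, 2)) (Function('O')(B) = Pow(Add(Pow(Mul(2, B), -1), -8), Rational(1, 2)) = Pow(Add(Mul(Rational(1, 2), Pow(B, -1)), -8), Rational(1, 2)) = Pow(Add(-8, Mul(Rational(1, 2), Pow(B, -1))), Rational(1, 2)))
Pow(Add(Function('j')(3), Function('O')(-12)), Rational(1, 2)) = Pow(Add(Add(3, Mul(9, Pow(3, -1))), Mul(Rational(1, 2), Pow(Add(-32, Mul(2, Pow(-12, -1))), Rational(1, 2)))), Rational(1, 2)) = Pow(Add(Add(3, Mul(9, Rational(1, 3))), Mul(Rational(1, 2), Pow(Add(-32, Mul(2, Rational(-1, 12))), Rational(1, 2)))), Rational(1, 2)) = Pow(Add(Add(3, 3), Mul(Rational(1, 2), Pow(Add(-32, Rational(-1, 6)), Rational(1, 2)))), Rational(1, 2)) = Pow(Add(6, Mul(Rational(1, 2), Pow(Rational(-193, 6), Rational(1, 2)))), Rational(1, 2)) = Pow(Add(6, Mul(Rational(1, 2), Mul(Rational(1, 6), I, Pow(1158, Rational(1, 2))))), Rational(1, 2)) = Pow(Add(6, Mul(Rational(1, 12), I, Pow(1158, Rational(1, 2)))), Rational(1, 2))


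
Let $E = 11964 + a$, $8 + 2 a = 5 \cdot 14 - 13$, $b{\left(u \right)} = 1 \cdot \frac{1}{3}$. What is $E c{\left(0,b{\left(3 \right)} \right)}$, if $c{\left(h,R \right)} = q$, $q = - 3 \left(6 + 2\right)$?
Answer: $-287724$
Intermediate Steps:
$b{\left(u \right)} = \frac{1}{3}$ ($b{\left(u \right)} = 1 \cdot \frac{1}{3} = \frac{1}{3}$)
$a = \frac{49}{2}$ ($a = -4 + \frac{5 \cdot 14 - 13}{2} = -4 + \frac{70 - 13}{2} = -4 + \frac{1}{2} \cdot 57 = -4 + \frac{57}{2} = \frac{49}{2} \approx 24.5$)
$q = -24$ ($q = \left(-3\right) 8 = -24$)
$c{\left(h,R \right)} = -24$
$E = \frac{23977}{2}$ ($E = 11964 + \frac{49}{2} = \frac{23977}{2} \approx 11989.0$)
$E c{\left(0,b{\left(3 \right)} \right)} = \frac{23977}{2} \left(-24\right) = -287724$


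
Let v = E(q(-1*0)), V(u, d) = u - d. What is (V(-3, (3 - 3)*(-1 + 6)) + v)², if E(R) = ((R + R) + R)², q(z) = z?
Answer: 9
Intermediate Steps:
E(R) = 9*R² (E(R) = (2*R + R)² = (3*R)² = 9*R²)
v = 0 (v = 9*(-1*0)² = 9*0² = 9*0 = 0)
(V(-3, (3 - 3)*(-1 + 6)) + v)² = ((-3 - (3 - 3)*(-1 + 6)) + 0)² = ((-3 - 0*5) + 0)² = ((-3 - 1*0) + 0)² = ((-3 + 0) + 0)² = (-3 + 0)² = (-3)² = 9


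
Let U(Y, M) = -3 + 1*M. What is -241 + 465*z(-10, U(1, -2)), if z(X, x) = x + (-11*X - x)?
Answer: 50909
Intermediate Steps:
U(Y, M) = -3 + M
z(X, x) = -11*X (z(X, x) = x + (-x - 11*X) = -11*X)
-241 + 465*z(-10, U(1, -2)) = -241 + 465*(-11*(-10)) = -241 + 465*110 = -241 + 51150 = 50909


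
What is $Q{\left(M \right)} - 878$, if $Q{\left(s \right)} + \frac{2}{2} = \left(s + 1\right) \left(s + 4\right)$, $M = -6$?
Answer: $-869$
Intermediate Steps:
$Q{\left(s \right)} = -1 + \left(1 + s\right) \left(4 + s\right)$ ($Q{\left(s \right)} = -1 + \left(s + 1\right) \left(s + 4\right) = -1 + \left(1 + s\right) \left(4 + s\right)$)
$Q{\left(M \right)} - 878 = \left(3 + \left(-6\right)^{2} + 5 \left(-6\right)\right) - 878 = \left(3 + 36 - 30\right) - 878 = 9 - 878 = -869$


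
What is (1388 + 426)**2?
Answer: 3290596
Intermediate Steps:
(1388 + 426)**2 = 1814**2 = 3290596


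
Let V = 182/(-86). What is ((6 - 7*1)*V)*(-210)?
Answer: -19110/43 ≈ -444.42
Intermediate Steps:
V = -91/43 (V = 182*(-1/86) = -91/43 ≈ -2.1163)
((6 - 7*1)*V)*(-210) = ((6 - 7*1)*(-91/43))*(-210) = ((6 - 7)*(-91/43))*(-210) = -1*(-91/43)*(-210) = (91/43)*(-210) = -19110/43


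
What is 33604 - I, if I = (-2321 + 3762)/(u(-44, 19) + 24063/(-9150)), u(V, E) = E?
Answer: 152129006/4539 ≈ 33516.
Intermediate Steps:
I = 399550/4539 (I = (-2321 + 3762)/(19 + 24063/(-9150)) = 1441/(19 + 24063*(-1/9150)) = 1441/(19 - 8021/3050) = 1441/(49929/3050) = 1441*(3050/49929) = 399550/4539 ≈ 88.026)
33604 - I = 33604 - 1*399550/4539 = 33604 - 399550/4539 = 152129006/4539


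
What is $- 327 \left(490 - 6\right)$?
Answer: $-158268$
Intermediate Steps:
$- 327 \left(490 - 6\right) = \left(-327\right) 484 = -158268$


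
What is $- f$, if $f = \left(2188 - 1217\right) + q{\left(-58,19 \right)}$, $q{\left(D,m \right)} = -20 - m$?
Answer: $-932$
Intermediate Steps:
$f = 932$ ($f = \left(2188 - 1217\right) - 39 = 971 - 39 = 932$)
$- f = \left(-1\right) 932 = -932$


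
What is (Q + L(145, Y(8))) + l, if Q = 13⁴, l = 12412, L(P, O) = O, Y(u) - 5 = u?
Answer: 40986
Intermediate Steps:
Y(u) = 5 + u
Q = 28561
(Q + L(145, Y(8))) + l = (28561 + (5 + 8)) + 12412 = (28561 + 13) + 12412 = 28574 + 12412 = 40986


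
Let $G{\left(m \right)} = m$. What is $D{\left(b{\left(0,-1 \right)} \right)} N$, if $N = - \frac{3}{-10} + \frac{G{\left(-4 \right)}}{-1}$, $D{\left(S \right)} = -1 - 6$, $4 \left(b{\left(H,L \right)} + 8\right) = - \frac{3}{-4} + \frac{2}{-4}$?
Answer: $- \frac{301}{10} \approx -30.1$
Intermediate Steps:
$b{\left(H,L \right)} = - \frac{127}{16}$ ($b{\left(H,L \right)} = -8 + \frac{- \frac{3}{-4} + \frac{2}{-4}}{4} = -8 + \frac{\left(-3\right) \left(- \frac{1}{4}\right) + 2 \left(- \frac{1}{4}\right)}{4} = -8 + \frac{\frac{3}{4} - \frac{1}{2}}{4} = -8 + \frac{1}{4} \cdot \frac{1}{4} = -8 + \frac{1}{16} = - \frac{127}{16}$)
$D{\left(S \right)} = -7$ ($D{\left(S \right)} = -1 - 6 = -7$)
$N = \frac{43}{10}$ ($N = - \frac{3}{-10} - \frac{4}{-1} = \left(-3\right) \left(- \frac{1}{10}\right) - -4 = \frac{3}{10} + 4 = \frac{43}{10} \approx 4.3$)
$D{\left(b{\left(0,-1 \right)} \right)} N = \left(-7\right) \frac{43}{10} = - \frac{301}{10}$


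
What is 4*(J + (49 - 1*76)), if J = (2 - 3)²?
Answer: -104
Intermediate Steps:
J = 1 (J = (-1)² = 1)
4*(J + (49 - 1*76)) = 4*(1 + (49 - 1*76)) = 4*(1 + (49 - 76)) = 4*(1 - 27) = 4*(-26) = -104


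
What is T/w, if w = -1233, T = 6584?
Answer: -6584/1233 ≈ -5.3398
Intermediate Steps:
T/w = 6584/(-1233) = 6584*(-1/1233) = -6584/1233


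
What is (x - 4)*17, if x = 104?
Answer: 1700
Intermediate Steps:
(x - 4)*17 = (104 - 4)*17 = 100*17 = 1700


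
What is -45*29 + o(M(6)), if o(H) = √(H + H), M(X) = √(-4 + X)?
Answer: -1305 + 2^(¾) ≈ -1303.3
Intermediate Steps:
o(H) = √2*√H (o(H) = √(2*H) = √2*√H)
-45*29 + o(M(6)) = -45*29 + √2*√(√(-4 + 6)) = -1305 + √2*√(√2) = -1305 + √2*2^(¼) = -1305 + 2^(¾)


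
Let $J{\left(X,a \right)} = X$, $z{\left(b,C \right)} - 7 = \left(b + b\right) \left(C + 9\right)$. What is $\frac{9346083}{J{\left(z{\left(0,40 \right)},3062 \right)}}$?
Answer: $\frac{9346083}{7} \approx 1.3352 \cdot 10^{6}$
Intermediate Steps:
$z{\left(b,C \right)} = 7 + 2 b \left(9 + C\right)$ ($z{\left(b,C \right)} = 7 + \left(b + b\right) \left(C + 9\right) = 7 + 2 b \left(9 + C\right)$)
$\frac{9346083}{J{\left(z{\left(0,40 \right)},3062 \right)}} = \frac{9346083}{7 + 18 \cdot 0 + 2 \cdot 40 \cdot 0} = \frac{9346083}{7 + 0 + 0} = \frac{9346083}{7}$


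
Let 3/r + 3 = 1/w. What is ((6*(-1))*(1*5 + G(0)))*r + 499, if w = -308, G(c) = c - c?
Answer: 97859/185 ≈ 528.97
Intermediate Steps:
G(c) = 0
r = -924/925 (r = 3/(-3 + 1/(-308)) = 3/(-3 - 1/308) = 3/(-925/308) = 3*(-308/925) = -924/925 ≈ -0.99892)
((6*(-1))*(1*5 + G(0)))*r + 499 = ((6*(-1))*(1*5 + 0))*(-924/925) + 499 = -6*(5 + 0)*(-924/925) + 499 = -6*5*(-924/925) + 499 = -30*(-924/925) + 499 = 5544/185 + 499 = 97859/185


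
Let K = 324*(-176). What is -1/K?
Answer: 1/57024 ≈ 1.7536e-5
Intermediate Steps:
K = -57024
-1/K = -1/(-57024) = -1*(-1/57024) = 1/57024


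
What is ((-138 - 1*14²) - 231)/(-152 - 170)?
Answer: 565/322 ≈ 1.7547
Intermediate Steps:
((-138 - 1*14²) - 231)/(-152 - 170) = ((-138 - 1*196) - 231)/(-322) = ((-138 - 196) - 231)*(-1/322) = (-334 - 231)*(-1/322) = -565*(-1/322) = 565/322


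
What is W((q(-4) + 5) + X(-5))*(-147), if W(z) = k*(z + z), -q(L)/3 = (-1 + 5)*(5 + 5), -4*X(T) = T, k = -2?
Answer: -66885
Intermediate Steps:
X(T) = -T/4
q(L) = -120 (q(L) = -3*(-1 + 5)*(5 + 5) = -12*10 = -3*40 = -120)
W(z) = -4*z (W(z) = -2*(z + z) = -4*z)
W((q(-4) + 5) + X(-5))*(-147) = -4*((-120 + 5) - ¼*(-5))*(-147) = -4*(-115 + 5/4)*(-147) = -4*(-455/4)*(-147) = 455*(-147) = -66885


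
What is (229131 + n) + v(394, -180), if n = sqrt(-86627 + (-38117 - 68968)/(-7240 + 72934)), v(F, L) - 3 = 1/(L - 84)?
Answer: 60491375/264 + I*sqrt(41540368940418)/21898 ≈ 2.2913e+5 + 294.33*I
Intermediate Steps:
v(F, L) = 3 + 1/(-84 + L) (v(F, L) = 3 + 1/(L - 84) = 3 + 1/(-84 + L))
n = I*sqrt(41540368940418)/21898 (n = sqrt(-86627 - 107085/65694) = sqrt(-86627 - 107085*1/65694) = sqrt(-86627 - 35695/21898) = sqrt(-1896993741/21898) = I*sqrt(41540368940418)/21898 ≈ 294.33*I)
(229131 + n) + v(394, -180) = (229131 + I*sqrt(41540368940418)/21898) + (-251 + 3*(-180))/(-84 - 180) = (229131 + I*sqrt(41540368940418)/21898) + (-251 - 540)/(-264) = (229131 + I*sqrt(41540368940418)/21898) - 1/264*(-791) = (229131 + I*sqrt(41540368940418)/21898) + 791/264 = 60491375/264 + I*sqrt(41540368940418)/21898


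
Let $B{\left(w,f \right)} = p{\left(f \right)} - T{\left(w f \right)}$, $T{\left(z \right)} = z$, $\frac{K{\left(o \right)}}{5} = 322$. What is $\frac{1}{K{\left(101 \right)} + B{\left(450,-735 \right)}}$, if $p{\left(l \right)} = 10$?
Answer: $\frac{1}{332370} \approx 3.0087 \cdot 10^{-6}$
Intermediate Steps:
$K{\left(o \right)} = 1610$ ($K{\left(o \right)} = 5 \cdot 322 = 1610$)
$B{\left(w,f \right)} = 10 - f w$ ($B{\left(w,f \right)} = 10 - w f = 10 - f w$)
$\frac{1}{K{\left(101 \right)} + B{\left(450,-735 \right)}} = \frac{1}{1610 - \left(-10 - 330750\right)} = \frac{1}{1610 + \left(10 + 330750\right)} = \frac{1}{1610 + 330760} = \frac{1}{332370}$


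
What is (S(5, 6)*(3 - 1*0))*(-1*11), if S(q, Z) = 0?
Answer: 0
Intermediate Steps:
(S(5, 6)*(3 - 1*0))*(-1*11) = (0*(3 - 1*0))*(-1*11) = (0*(3 + 0))*(-11) = (0*3)*(-11) = 0*(-11) = 0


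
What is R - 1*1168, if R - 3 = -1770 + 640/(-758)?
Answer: -1112685/379 ≈ -2935.8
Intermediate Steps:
R = -670013/379 (R = 3 + (-1770 + 640/(-758)) = 3 + (-1770 + 640*(-1/758)) = 3 + (-1770 - 320/379) = 3 - 671150/379 = -670013/379 ≈ -1767.8)
R - 1*1168 = -670013/379 - 1*1168 = -670013/379 - 1168 = -1112685/379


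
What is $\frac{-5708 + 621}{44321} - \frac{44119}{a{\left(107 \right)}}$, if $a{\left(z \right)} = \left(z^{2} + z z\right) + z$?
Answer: $- \frac{2072424634}{1019604605} \approx -2.0326$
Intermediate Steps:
$a{\left(z \right)} = z + 2 z^{2}$ ($a{\left(z \right)} = \left(z^{2} + z^{2}\right) + z = 2 z^{2} + z = z + 2 z^{2}$)
$\frac{-5708 + 621}{44321} - \frac{44119}{a{\left(107 \right)}} = \frac{-5708 + 621}{44321} - \frac{44119}{107 \left(1 + 2 \cdot 107\right)} = \left(-5087\right) \frac{1}{44321} - \frac{44119}{107 \left(1 + 214\right)} = - \frac{5087}{44321} - \frac{44119}{107 \cdot 215} = - \frac{5087}{44321} - \frac{44119}{23005} = - \frac{2072424634}{1019604605}$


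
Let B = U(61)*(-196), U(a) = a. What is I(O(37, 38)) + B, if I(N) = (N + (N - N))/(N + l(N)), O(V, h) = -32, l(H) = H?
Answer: -23911/2 ≈ -11956.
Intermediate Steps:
B = -11956 (B = 61*(-196) = -11956)
I(N) = ½ (I(N) = (N + (N - N))/(N + N) = (N + 0)/((2*N)) = N*(1/(2*N)) = ½)
I(O(37, 38)) + B = ½ - 11956 = -23911/2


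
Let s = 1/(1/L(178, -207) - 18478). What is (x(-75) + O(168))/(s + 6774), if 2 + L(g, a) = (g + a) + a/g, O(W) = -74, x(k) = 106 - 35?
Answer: -317360184/716599289747 ≈ -0.00044287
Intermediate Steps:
x(k) = 71
L(g, a) = -2 + a + g + a/g (L(g, a) = -2 + ((g + a) + a/g) = -2 + ((a + g) + a/g) = -2 + (a + g + a/g) = -2 + a + g + a/g)
s = -5725/105786728 (s = 1/(1/(-2 - 207 + 178 - 207/178) - 18478) = 1/(1/(-5725/178) - 18478) = 1/(-178/5725 - 18478) = 1/(-105786728/5725) = -5725/105786728 ≈ -5.4118e-5)
(x(-75) + O(168))/(s + 6774) = (71 - 74)/(-5725/105786728 + 6774) = -3/716599289747/105786728 = -3*105786728/716599289747 = -317360184/716599289747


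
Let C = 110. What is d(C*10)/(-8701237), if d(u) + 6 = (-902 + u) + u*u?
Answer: -1210192/8701237 ≈ -0.13908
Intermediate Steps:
d(u) = -908 + u + u² (d(u) = -6 + ((-902 + u) + u*u) = -6 + ((-902 + u) + u²) = -6 + (-902 + u + u²) = -908 + u + u²)
d(C*10)/(-8701237) = (-908 + 110*10 + (110*10)²)/(-8701237) = (-908 + 1100 + 1100²)*(-1/8701237) = (-908 + 1100 + 1210000)*(-1/8701237) = 1210192*(-1/8701237) = -1210192/8701237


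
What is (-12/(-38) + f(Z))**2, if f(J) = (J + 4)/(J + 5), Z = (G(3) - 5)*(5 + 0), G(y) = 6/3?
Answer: 72361/36100 ≈ 2.0045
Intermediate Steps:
G(y) = 2 (G(y) = 6*(1/3) = 2)
Z = -15 (Z = (2 - 5)*(5 + 0) = -3*5 = -15)
f(J) = (4 + J)/(5 + J)
(-12/(-38) + f(Z))**2 = (-12/(-38) + (4 - 15)/(5 - 15))**2 = (-12*(-1/38) - 11/(-10))**2 = (6/19 - 1/10*(-11))**2 = (6/19 + 11/10)**2 = (269/190)**2 = 72361/36100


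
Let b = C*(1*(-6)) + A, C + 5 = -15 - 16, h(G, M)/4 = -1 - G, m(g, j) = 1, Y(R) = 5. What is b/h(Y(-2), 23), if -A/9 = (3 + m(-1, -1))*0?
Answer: -9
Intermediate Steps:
A = 0 (A = -9*(3 + 1)*0 = -36*0 = -9*0 = 0)
h(G, M) = -4 - 4*G (h(G, M) = 4*(-1 - G) = -4 - 4*G)
C = -36 (C = -5 + (-15 - 16) = -5 - 31 = -36)
b = 216 (b = -36*(-6) + 0 = 216 + 0 = 216)
b/h(Y(-2), 23) = 216/(-4 - 4*5) = 216/(-4 - 20) = 216/(-24) = 216*(-1/24) = -9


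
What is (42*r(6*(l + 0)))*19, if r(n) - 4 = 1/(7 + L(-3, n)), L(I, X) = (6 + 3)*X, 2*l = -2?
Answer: 149226/47 ≈ 3175.0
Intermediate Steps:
l = -1 (l = (½)*(-2) = -1)
L(I, X) = 9*X
r(n) = 4 + 1/(7 + 9*n)
(42*r(6*(l + 0)))*19 = (42*((29 + 36*(6*(-1 + 0)))/(7 + 9*(6*(-1 + 0)))))*19 = (42*((29 + 36*(6*(-1)))/(7 + 9*(6*(-1)))))*19 = (42*((29 + 36*(-6))/(7 + 9*(-6))))*19 = (42*((29 - 216)/(7 - 54)))*19 = (42*(-187/(-47)))*19 = (42*(-1/47*(-187)))*19 = (42*(187/47))*19 = (7854/47)*19 = 149226/47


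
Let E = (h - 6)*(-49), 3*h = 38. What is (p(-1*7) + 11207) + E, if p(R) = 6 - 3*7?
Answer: 32596/3 ≈ 10865.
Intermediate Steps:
h = 38/3 (h = (1/3)*38 = 38/3 ≈ 12.667)
E = -980/3 (E = (38/3 - 6)*(-49) = (20/3)*(-49) = -980/3 ≈ -326.67)
p(R) = -15 (p(R) = 6 - 21 = -15)
(p(-1*7) + 11207) + E = (-15 + 11207) - 980/3 = 11192 - 980/3 = 32596/3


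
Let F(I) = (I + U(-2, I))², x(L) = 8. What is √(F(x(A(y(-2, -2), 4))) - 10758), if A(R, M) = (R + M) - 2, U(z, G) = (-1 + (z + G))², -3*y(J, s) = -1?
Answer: I*√9669 ≈ 98.331*I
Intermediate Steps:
y(J, s) = ⅓ (y(J, s) = -⅓*(-1) = ⅓)
U(z, G) = (-1 + G + z)² (U(z, G) = (-1 + (G + z))² = (-1 + G + z)²)
A(R, M) = -2 + M + R (A(R, M) = (M + R) - 2 = -2 + M + R)
F(I) = (I + (-3 + I)²)² (F(I) = (I + (-1 + I - 2)²)² = (I + (-3 + I)²)²)
√(F(x(A(y(-2, -2), 4))) - 10758) = √((8 + (-3 + 8)²)² - 10758) = √((8 + 5²)² - 10758) = √((8 + 25)² - 10758) = √(33² - 10758) = √(1089 - 10758) = √(-9669) = I*√9669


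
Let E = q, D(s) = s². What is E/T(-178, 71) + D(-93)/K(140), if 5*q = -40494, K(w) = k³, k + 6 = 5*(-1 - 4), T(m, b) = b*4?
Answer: -634047/22010 ≈ -28.807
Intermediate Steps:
T(m, b) = 4*b
k = -31 (k = -6 + 5*(-1 - 4) = -6 + 5*(-5) = -6 - 25 = -31)
K(w) = -29791 (K(w) = (-31)³ = -29791)
q = -40494/5 (q = (⅕)*(-40494) = -40494/5 ≈ -8098.8)
E = -40494/5 ≈ -8098.8
E/T(-178, 71) + D(-93)/K(140) = -40494/(5*(4*71)) + (-93)²/(-29791) = -40494/5/284 + 8649*(-1/29791) = -40494/5*1/284 - 9/31 = -20247/710 - 9/31 = -634047/22010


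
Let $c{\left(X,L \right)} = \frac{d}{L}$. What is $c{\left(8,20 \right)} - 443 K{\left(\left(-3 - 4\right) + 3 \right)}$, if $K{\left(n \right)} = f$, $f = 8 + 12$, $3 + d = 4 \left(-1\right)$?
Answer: $- \frac{177207}{20} \approx -8860.3$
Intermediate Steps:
$d = -7$ ($d = -3 + 4 \left(-1\right) = -3 - 4 = -7$)
$c{\left(X,L \right)} = - \frac{7}{L}$
$f = 20$
$K{\left(n \right)} = 20$
$c{\left(8,20 \right)} - 443 K{\left(\left(-3 - 4\right) + 3 \right)} = - \frac{7}{20} - 8860 = - \frac{177207}{20}$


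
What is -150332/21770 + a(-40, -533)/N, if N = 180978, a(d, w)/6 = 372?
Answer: -10429414/1513015 ≈ -6.8931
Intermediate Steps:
a(d, w) = 2232 (a(d, w) = 6*372 = 2232)
-150332/21770 + a(-40, -533)/N = -150332/21770 + 2232/180978 = -150332*1/21770 + 2232*(1/180978) = -10738/1555 + 12/973 = -10429414/1513015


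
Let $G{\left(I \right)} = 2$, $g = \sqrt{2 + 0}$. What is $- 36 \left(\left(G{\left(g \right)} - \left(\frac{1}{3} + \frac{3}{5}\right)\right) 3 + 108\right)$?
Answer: $- \frac{20016}{5} \approx -4003.2$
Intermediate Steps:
$g = \sqrt{2} \approx 1.4142$
$- 36 \left(\left(G{\left(g \right)} - \left(\frac{1}{3} + \frac{3}{5}\right)\right) 3 + 108\right) = - 36 \left(\left(2 - \left(\frac{1}{3} + \frac{3}{5}\right)\right) 3 + 108\right) = - 36 \left(\left(2 - \frac{14}{15}\right) 3 + 108\right) = - 36 \left(\frac{16}{15} \cdot 3 + 108\right) = - 36 \left(\frac{16}{5} + 108\right) = \left(-36\right) \frac{556}{5} = - \frac{20016}{5}$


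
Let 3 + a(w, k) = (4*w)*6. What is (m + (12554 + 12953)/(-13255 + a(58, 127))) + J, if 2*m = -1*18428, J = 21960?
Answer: 151218529/11866 ≈ 12744.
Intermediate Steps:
a(w, k) = -3 + 24*w (a(w, k) = -3 + (4*w)*6 = -3 + 24*w)
m = -9214 (m = (-1*18428)/2 = (1/2)*(-18428) = -9214)
(m + (12554 + 12953)/(-13255 + a(58, 127))) + J = (-9214 + (12554 + 12953)/(-13255 + (-3 + 24*58))) + 21960 = (-9214 + 25507/(-13255 + (-3 + 1392))) + 21960 = (-9214 + 25507/(-13255 + 1389)) + 21960 = (-9214 + 25507/(-11866)) + 21960 = (-9214 + 25507*(-1/11866)) + 21960 = (-9214 - 25507/11866) + 21960 = -109358831/11866 + 21960 = 151218529/11866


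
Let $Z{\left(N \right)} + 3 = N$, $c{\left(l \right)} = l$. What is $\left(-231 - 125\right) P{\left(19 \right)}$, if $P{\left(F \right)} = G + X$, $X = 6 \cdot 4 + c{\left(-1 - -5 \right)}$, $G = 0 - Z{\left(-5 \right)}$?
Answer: $-12816$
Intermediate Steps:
$Z{\left(N \right)} = -3 + N$
$G = 8$ ($G = 0 - \left(-3 - 5\right) = 0 - -8 = 0 + 8 = 8$)
$X = 28$ ($X = 6 \cdot 4 - -4 = 24 + \left(-1 + 5\right) = 24 + 4 = 28$)
$P{\left(F \right)} = 36$ ($P{\left(F \right)} = 8 + 28 = 36$)
$\left(-231 - 125\right) P{\left(19 \right)} = \left(-231 - 125\right) 36 = \left(-356\right) 36 = -12816$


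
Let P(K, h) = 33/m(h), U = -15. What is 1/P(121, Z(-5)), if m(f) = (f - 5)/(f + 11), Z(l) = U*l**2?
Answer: 95/3003 ≈ 0.031635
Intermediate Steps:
Z(l) = -15*l**2
m(f) = (-5 + f)/(11 + f)
P(K, h) = 33*(11 + h)/(-5 + h) (P(K, h) = 33/(((-5 + h)/(11 + h))) = 33*((11 + h)/(-5 + h)) = 33*(11 + h)/(-5 + h))
1/P(121, Z(-5)) = 1/(33*(11 - 15*(-5)**2)/(-5 - 15*(-5)**2)) = 1/(33*(11 - 15*25)/(-5 - 15*25)) = 1/(33*(11 - 375)/(-5 - 375)) = 1/(33*(-364)/(-380)) = 1/(33*(-1/380)*(-364)) = 1/(3003/95) = 95/3003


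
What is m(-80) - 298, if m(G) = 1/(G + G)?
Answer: -47681/160 ≈ -298.01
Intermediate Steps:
m(G) = 1/(2*G)
m(-80) - 298 = (1/2)/(-80) - 298 = (1/2)*(-1/80) - 298 = -1/160 - 298 = -47681/160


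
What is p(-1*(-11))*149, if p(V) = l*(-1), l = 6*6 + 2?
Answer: -5662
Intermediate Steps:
l = 38 (l = 36 + 2 = 38)
p(V) = -38 (p(V) = 38*(-1) = -38)
p(-1*(-11))*149 = -38*149 = -5662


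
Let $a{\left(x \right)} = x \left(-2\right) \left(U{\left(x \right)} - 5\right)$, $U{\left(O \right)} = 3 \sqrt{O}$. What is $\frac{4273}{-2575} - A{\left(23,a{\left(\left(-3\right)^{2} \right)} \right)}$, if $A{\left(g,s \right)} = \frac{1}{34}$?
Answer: $- \frac{147857}{87550} \approx -1.6888$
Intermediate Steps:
$a{\left(x \right)} = - 2 x \left(-5 + 3 \sqrt{x}\right)$ ($a{\left(x \right)} = x \left(-2\right) \left(3 \sqrt{x} - 5\right) = - 2 x \left(3 \sqrt{x} - 5\right) = - 2 x \left(-5 + 3 \sqrt{x}\right)$)
$A{\left(g,s \right)} = \frac{1}{34}$
$\frac{4273}{-2575} - A{\left(23,a{\left(\left(-3\right)^{2} \right)} \right)} = \frac{4273}{-2575} - \frac{1}{34} = 4273 \left(- \frac{1}{2575}\right) - \frac{1}{34} = - \frac{4273}{2575} - \frac{1}{34} = - \frac{147857}{87550}$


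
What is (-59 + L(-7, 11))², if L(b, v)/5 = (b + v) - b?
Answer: 16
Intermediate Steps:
L(b, v) = 5*v (L(b, v) = 5*((b + v) - b) = 5*v)
(-59 + L(-7, 11))² = (-59 + 5*11)² = (-59 + 55)² = (-4)² = 16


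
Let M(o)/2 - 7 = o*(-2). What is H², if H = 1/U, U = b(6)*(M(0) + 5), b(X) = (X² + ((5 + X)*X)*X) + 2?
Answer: 1/67996516 ≈ 1.4707e-8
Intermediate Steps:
M(o) = 14 - 4*o (M(o) = 14 + 2*(o*(-2)) = 14 + 2*(-2*o) = 14 - 4*o)
b(X) = 2 + X² + X²*(5 + X) (b(X) = (X² + (X*(5 + X))*X) + 2 = (X² + X²*(5 + X)) + 2 = 2 + X² + X²*(5 + X))
U = 8246 (U = (2 + 6³ + 6*6²)*((14 - 4*0) + 5) = (2 + 216 + 6*36)*((14 + 0) + 5) = (2 + 216 + 216)*(14 + 5) = 434*19 = 8246)
H = 1/8246 ≈ 0.00012127
H² = (1/8246)² = 1/67996516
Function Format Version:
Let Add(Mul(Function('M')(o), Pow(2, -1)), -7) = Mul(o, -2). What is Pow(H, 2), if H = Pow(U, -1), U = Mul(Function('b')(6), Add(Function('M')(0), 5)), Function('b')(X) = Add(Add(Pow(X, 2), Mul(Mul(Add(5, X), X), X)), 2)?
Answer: Rational(1, 67996516) ≈ 1.4707e-8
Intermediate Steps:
Function('M')(o) = Add(14, Mul(-4, o)) (Function('M')(o) = Add(14, Mul(2, Mul(o, -2))) = Add(14, Mul(2, Mul(-2, o))) = Add(14, Mul(-4, o)))
Function('b')(X) = Add(2, Pow(X, 2), Mul(Pow(X, 2), Add(5, X))) (Function('b')(X) = Add(Add(Pow(X, 2), Mul(Mul(X, Add(5, X)), X)), 2) = Add(Add(Pow(X, 2), Mul(Pow(X, 2), Add(5, X))), 2) = Add(2, Pow(X, 2), Mul(Pow(X, 2), Add(5, X))))
U = 8246 (U = Mul(Add(2, Pow(6, 3), Mul(6, Pow(6, 2))), Add(Add(14, Mul(-4, 0)), 5)) = Mul(Add(2, 216, Mul(6, 36)), Add(Add(14, 0), 5)) = Mul(Add(2, 216, 216), Add(14, 5)) = Mul(434, 19) = 8246)
H = Rational(1, 8246) (H = Pow(8246, -1) = Rational(1, 8246) ≈ 0.00012127)
Pow(H, 2) = Pow(Rational(1, 8246), 2) = Rational(1, 67996516)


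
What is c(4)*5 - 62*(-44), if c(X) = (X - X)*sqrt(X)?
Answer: 2728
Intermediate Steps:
c(X) = 0 (c(X) = 0*sqrt(X) = 0)
c(4)*5 - 62*(-44) = 0*5 - 62*(-44) = 0 + 2728 = 2728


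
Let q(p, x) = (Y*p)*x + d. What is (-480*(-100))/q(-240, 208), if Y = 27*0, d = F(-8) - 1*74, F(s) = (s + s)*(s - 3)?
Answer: 8000/17 ≈ 470.59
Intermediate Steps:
F(s) = 2*s*(-3 + s) (F(s) = (2*s)*(-3 + s) = 2*s*(-3 + s))
d = 102 (d = 2*(-8)*(-3 - 8) - 1*74 = 2*(-8)*(-11) - 74 = 176 - 74 = 102)
Y = 0
q(p, x) = 102 (q(p, x) = (0*p)*x + 102 = 0*x + 102 = 0 + 102 = 102)
(-480*(-100))/q(-240, 208) = -480*(-100)/102 = 48000*(1/102) = 8000/17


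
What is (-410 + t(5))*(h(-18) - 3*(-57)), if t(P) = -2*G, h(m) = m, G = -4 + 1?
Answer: -61812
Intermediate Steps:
G = -3
t(P) = 6 (t(P) = -2*(-3) = 6)
(-410 + t(5))*(h(-18) - 3*(-57)) = (-410 + 6)*(-18 - 3*(-57)) = -404*(-18 + 171) = -404*153 = -61812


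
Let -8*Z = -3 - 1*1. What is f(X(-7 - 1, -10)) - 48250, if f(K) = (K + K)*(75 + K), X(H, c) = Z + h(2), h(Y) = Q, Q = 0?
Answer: -96349/2 ≈ -48175.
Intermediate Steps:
h(Y) = 0
Z = 1/2 (Z = -(-3 - 1*1)/8 = -(-3 - 1)/8 = -1/8*(-4) = 1/2 ≈ 0.50000)
X(H, c) = 1/2 (X(H, c) = 1/2 + 0 = 1/2)
f(K) = 2*K*(75 + K) (f(K) = (2*K)*(75 + K) = 2*K*(75 + K))
f(X(-7 - 1, -10)) - 48250 = 2*(1/2)*(75 + 1/2) - 48250 = 2*(1/2)*(151/2) - 48250 = 151/2 - 48250 = -96349/2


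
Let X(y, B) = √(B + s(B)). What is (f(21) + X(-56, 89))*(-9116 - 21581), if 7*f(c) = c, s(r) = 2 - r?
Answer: -92091 - 30697*√2 ≈ -1.3550e+5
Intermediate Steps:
f(c) = c/7
X(y, B) = √2 (X(y, B) = √(B + (2 - B)) = √2)
(f(21) + X(-56, 89))*(-9116 - 21581) = ((⅐)*21 + √2)*(-9116 - 21581) = (3 + √2)*(-30697) = -92091 - 30697*√2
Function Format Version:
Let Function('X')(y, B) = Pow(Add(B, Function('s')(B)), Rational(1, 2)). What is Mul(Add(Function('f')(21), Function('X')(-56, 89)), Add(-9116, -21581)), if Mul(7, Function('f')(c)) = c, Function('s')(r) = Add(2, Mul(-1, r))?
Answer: Add(-92091, Mul(-30697, Pow(2, Rational(1, 2)))) ≈ -1.3550e+5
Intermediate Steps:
Function('f')(c) = Mul(Rational(1, 7), c)
Function('X')(y, B) = Pow(2, Rational(1, 2)) (Function('X')(y, B) = Pow(Add(B, Add(2, Mul(-1, B))), Rational(1, 2)) = Pow(2, Rational(1, 2)))
Mul(Add(Function('f')(21), Function('X')(-56, 89)), Add(-9116, -21581)) = Mul(Add(Mul(Rational(1, 7), 21), Pow(2, Rational(1, 2))), Add(-9116, -21581)) = Mul(Add(3, Pow(2, Rational(1, 2))), -30697) = Add(-92091, Mul(-30697, Pow(2, Rational(1, 2))))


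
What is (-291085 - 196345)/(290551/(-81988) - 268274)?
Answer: 39963410840/21995539263 ≈ 1.8169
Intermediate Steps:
(-291085 - 196345)/(290551/(-81988) - 268274) = -487430/(290551*(-1/81988) - 268274) = -487430/(-290551/81988 - 268274) = -487430/(-21995539263/81988) = -487430*(-81988/21995539263) = 39963410840/21995539263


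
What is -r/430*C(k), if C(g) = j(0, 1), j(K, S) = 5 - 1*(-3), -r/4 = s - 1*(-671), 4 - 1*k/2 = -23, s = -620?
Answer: 816/215 ≈ 3.7953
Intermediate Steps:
k = 54 (k = 8 - 2*(-23) = 8 + 46 = 54)
r = -204 (r = -4*(-620 - 1*(-671)) = -4*(-620 + 671) = -4*51 = -204)
j(K, S) = 8 (j(K, S) = 5 + 3 = 8)
C(g) = 8
-r/430*C(k) = -(-204/430)*8 = -(-204*1/430)*8 = -(-102)*8/215 = -1*(-816/215) = 816/215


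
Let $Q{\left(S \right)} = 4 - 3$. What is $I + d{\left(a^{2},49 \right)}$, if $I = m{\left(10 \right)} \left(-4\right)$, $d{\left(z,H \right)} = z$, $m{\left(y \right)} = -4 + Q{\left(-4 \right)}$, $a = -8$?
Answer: $76$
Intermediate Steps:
$Q{\left(S \right)} = 1$
$m{\left(y \right)} = -3$ ($m{\left(y \right)} = -4 + 1 = -3$)
$I = 12$ ($I = \left(-3\right) \left(-4\right) = 12$)
$I + d{\left(a^{2},49 \right)} = 12 + \left(-8\right)^{2} = 12 + 64 = 76$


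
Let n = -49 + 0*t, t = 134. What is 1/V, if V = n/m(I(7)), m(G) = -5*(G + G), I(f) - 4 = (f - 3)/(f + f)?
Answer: 300/343 ≈ 0.87464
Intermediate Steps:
I(f) = 4 + (-3 + f)/(2*f) (I(f) = 4 + (f - 3)/(f + f) = 4 + (-3 + f)/((2*f)) = 4 + (-3 + f)*(1/(2*f)) = 4 + (-3 + f)/(2*f))
n = -49 (n = -49 + 0*134 = -49 + 0 = -49)
m(G) = -10*G
V = 343/300 (V = -49*(-7/(15*(-1 + 3*7))) = -49*(-7/(15*(-1 + 21))) = -49/((-15*20/7)) = -49/((-10*30/7)) = -49/(-300/7) = -49*(-7/300) = 343/300 ≈ 1.1433)
1/V = 1/(343/300) = 300/343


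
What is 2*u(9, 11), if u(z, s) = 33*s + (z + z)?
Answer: 762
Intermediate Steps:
u(z, s) = 2*z + 33*s (u(z, s) = 33*s + 2*z = 2*z + 33*s)
2*u(9, 11) = 2*(2*9 + 33*11) = 2*(18 + 363) = 2*381 = 762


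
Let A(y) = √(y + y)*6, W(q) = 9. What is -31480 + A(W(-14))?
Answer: -31480 + 18*√2 ≈ -31455.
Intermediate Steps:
A(y) = 6*√2*√y (A(y) = √(2*y)*6 = (√2*√y)*6 = 6*√2*√y)
-31480 + A(W(-14)) = -31480 + 6*√2*√9 = -31480 + 6*√2*3 = -31480 + 18*√2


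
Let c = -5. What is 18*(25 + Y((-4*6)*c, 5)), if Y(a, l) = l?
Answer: 540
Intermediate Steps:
18*(25 + Y((-4*6)*c, 5)) = 18*(25 + 5) = 18*30 = 540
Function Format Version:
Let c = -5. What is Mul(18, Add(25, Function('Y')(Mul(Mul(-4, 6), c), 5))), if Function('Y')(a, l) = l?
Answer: 540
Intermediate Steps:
Mul(18, Add(25, Function('Y')(Mul(Mul(-4, 6), c), 5))) = Mul(18, Add(25, 5)) = Mul(18, 30) = 540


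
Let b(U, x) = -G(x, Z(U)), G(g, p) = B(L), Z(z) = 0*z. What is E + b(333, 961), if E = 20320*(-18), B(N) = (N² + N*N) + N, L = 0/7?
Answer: -365760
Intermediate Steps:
L = 0 (L = 0*(⅐) = 0)
Z(z) = 0
B(N) = N + 2*N² (B(N) = (N² + N²) + N = 2*N² + N = N + 2*N²)
G(g, p) = 0 (G(g, p) = 0*(1 + 2*0) = 0*(1 + 0) = 0*1 = 0)
E = -365760
b(U, x) = 0 (b(U, x) = -1*0 = 0)
E + b(333, 961) = -365760 + 0 = -365760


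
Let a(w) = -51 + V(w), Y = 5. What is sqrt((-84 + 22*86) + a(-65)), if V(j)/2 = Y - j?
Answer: sqrt(1897) ≈ 43.555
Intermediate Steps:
V(j) = 10 - 2*j (V(j) = 2*(5 - j) = 10 - 2*j)
a(w) = -41 - 2*w (a(w) = -51 + (10 - 2*w) = -41 - 2*w)
sqrt((-84 + 22*86) + a(-65)) = sqrt((-84 + 22*86) + (-41 - 2*(-65))) = sqrt((-84 + 1892) + (-41 + 130)) = sqrt(1808 + 89) = sqrt(1897)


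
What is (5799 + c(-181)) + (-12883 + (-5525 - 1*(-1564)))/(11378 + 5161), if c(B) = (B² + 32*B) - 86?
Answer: 540510754/16539 ≈ 32681.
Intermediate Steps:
c(B) = -86 + B² + 32*B
(5799 + c(-181)) + (-12883 + (-5525 - 1*(-1564)))/(11378 + 5161) = (5799 + (-86 + (-181)² + 32*(-181))) + (-12883 + (-5525 - 1*(-1564)))/(11378 + 5161) = (5799 + (-86 + 32761 - 5792)) + (-12883 + (-5525 + 1564))/16539 = (5799 + 26883) + (-12883 - 3961)*(1/16539) = 32682 - 16844*1/16539 = 32682 - 16844/16539 = 540510754/16539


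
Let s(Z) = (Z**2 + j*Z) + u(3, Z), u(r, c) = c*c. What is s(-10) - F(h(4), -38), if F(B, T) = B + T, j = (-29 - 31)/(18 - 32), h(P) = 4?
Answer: 1338/7 ≈ 191.14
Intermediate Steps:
u(r, c) = c**2
j = 30/7 (j = -60/(-14) = -60*(-1/14) = 30/7 ≈ 4.2857)
s(Z) = 2*Z**2 + 30*Z/7 (s(Z) = (Z**2 + 30*Z/7) + Z**2 = 2*Z**2 + 30*Z/7)
s(-10) - F(h(4), -38) = (2/7)*(-10)*(15 + 7*(-10)) - (4 - 38) = (2/7)*(-10)*(15 - 70) - 1*(-34) = (2/7)*(-10)*(-55) + 34 = 1100/7 + 34 = 1338/7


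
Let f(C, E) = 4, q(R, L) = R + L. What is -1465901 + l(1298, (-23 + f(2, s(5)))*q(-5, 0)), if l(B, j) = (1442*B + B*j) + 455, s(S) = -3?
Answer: 529580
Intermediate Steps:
q(R, L) = L + R
l(B, j) = 455 + 1442*B + B*j
-1465901 + l(1298, (-23 + f(2, s(5)))*q(-5, 0)) = -1465901 + (455 + 1442*1298 + 1298*((-23 + 4)*(0 - 5))) = -1465901 + (455 + 1871716 + 1298*(-19*(-5))) = -1465901 + (455 + 1871716 + 1298*95) = -1465901 + (455 + 1871716 + 123310) = -1465901 + 1995481 = 529580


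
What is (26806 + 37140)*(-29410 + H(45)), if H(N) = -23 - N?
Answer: -1885000188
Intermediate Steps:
(26806 + 37140)*(-29410 + H(45)) = (26806 + 37140)*(-29410 + (-23 - 1*45)) = 63946*(-29410 + (-23 - 45)) = 63946*(-29410 - 68) = 63946*(-29478) = -1885000188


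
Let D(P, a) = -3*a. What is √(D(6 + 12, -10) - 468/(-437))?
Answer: √5933586/437 ≈ 5.5741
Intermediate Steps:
√(D(6 + 12, -10) - 468/(-437)) = √(-3*(-10) - 468/(-437)) = √(30 - 468*(-1/437)) = √(30 + 468/437) = √(13578/437) = √5933586/437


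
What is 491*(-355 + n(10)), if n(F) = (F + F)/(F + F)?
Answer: -173814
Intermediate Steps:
n(F) = 1 (n(F) = (2*F)/((2*F)) = (2*F)*(1/(2*F)) = 1)
491*(-355 + n(10)) = 491*(-355 + 1) = 491*(-354) = -173814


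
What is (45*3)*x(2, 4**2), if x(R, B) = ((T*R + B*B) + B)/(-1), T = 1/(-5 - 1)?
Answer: -36675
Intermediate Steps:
T = -1/6 (T = 1/(-6) = -1/6 ≈ -0.16667)
x(R, B) = -B - B**2 + R/6 (x(R, B) = ((-R/6 + B*B) + B)/(-1) = ((-R/6 + B**2) + B)*(-1) = ((B**2 - R/6) + B)*(-1) = (B + B**2 - R/6)*(-1) = -B - B**2 + R/6)
(45*3)*x(2, 4**2) = (45*3)*(-1*4**2 - (4**2)**2 + (1/6)*2) = 135*(-1*16 - 1*16**2 + 1/3) = 135*(-16 - 1*256 + 1/3) = 135*(-16 - 256 + 1/3) = 135*(-815/3) = -36675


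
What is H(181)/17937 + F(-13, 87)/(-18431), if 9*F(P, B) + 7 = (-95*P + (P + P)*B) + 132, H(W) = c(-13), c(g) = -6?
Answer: 1687100/330596847 ≈ 0.0051032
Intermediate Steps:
H(W) = -6
F(P, B) = 125/9 - 95*P/9 + 2*B*P/9 (F(P, B) = -7/9 + ((-95*P + (P + P)*B) + 132)/9 = -7/9 + ((-95*P + (2*P)*B) + 132)/9 = -7/9 + ((-95*P + 2*B*P) + 132)/9 = -7/9 + (132 - 95*P + 2*B*P)/9 = -7/9 + (44/3 - 95*P/9 + 2*B*P/9) = 125/9 - 95*P/9 + 2*B*P/9)
H(181)/17937 + F(-13, 87)/(-18431) = -6/17937 + (125/9 - 95/9*(-13) + (2/9)*87*(-13))/(-18431) = -6*1/17937 + (125/9 + 1235/9 - 754/3)*(-1/18431) = -2/5979 - 902/9*(-1/18431) = -2/5979 + 902/165879 = 1687100/330596847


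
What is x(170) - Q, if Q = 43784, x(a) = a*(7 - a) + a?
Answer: -71324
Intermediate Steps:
x(a) = a + a*(7 - a)
x(170) - Q = 170*(8 - 1*170) - 1*43784 = 170*(8 - 170) - 43784 = 170*(-162) - 43784 = -27540 - 43784 = -71324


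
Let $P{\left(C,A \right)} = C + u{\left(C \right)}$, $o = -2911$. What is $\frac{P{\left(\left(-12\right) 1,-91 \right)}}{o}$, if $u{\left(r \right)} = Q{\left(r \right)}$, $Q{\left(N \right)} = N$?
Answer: $\frac{24}{2911} \approx 0.0082446$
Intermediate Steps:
$u{\left(r \right)} = r$
$P{\left(C,A \right)} = 2 C$ ($P{\left(C,A \right)} = C + C = 2 C$)
$\frac{P{\left(\left(-12\right) 1,-91 \right)}}{o} = \frac{2 \left(\left(-12\right) 1\right)}{-2911} = 2 \left(-12\right) \left(- \frac{1}{2911}\right) = \left(-24\right) \left(- \frac{1}{2911}\right) = \frac{24}{2911}$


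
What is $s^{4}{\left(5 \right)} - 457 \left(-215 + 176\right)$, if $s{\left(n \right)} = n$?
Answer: $18448$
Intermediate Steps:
$s^{4}{\left(5 \right)} - 457 \left(-215 + 176\right) = 5^{4} - 457 \left(-215 + 176\right) = 625 - -17823 = 625 + 17823 = 18448$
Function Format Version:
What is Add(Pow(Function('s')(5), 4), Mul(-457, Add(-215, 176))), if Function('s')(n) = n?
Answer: 18448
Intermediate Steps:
Add(Pow(Function('s')(5), 4), Mul(-457, Add(-215, 176))) = Add(Pow(5, 4), Mul(-457, Add(-215, 176))) = Add(625, Mul(-457, -39)) = Add(625, 17823) = 18448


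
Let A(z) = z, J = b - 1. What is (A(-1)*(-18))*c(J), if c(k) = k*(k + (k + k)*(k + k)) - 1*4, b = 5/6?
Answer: -431/6 ≈ -71.833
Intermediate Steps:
b = ⅚ (b = 5*(⅙) = ⅚ ≈ 0.83333)
J = -⅙ (J = ⅚ - 1 = -⅙ ≈ -0.16667)
c(k) = -4 + k*(k + 4*k²) (c(k) = k*(k + (2*k)*(2*k)) - 4 = k*(k + 4*k²) - 4 = -4 + k*(k + 4*k²))
(A(-1)*(-18))*c(J) = (-1*(-18))*(-4 + (-⅙)² + 4*(-⅙)³) = 18*(-4 + 1/36 + 4*(-1/216)) = 18*(-4 + 1/36 - 1/54) = 18*(-431/108) = -431/6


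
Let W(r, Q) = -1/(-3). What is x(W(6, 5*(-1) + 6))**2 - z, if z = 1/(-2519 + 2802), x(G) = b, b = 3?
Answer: 2546/283 ≈ 8.9965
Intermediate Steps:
W(r, Q) = 1/3 (W(r, Q) = -1*(-1/3) = 1/3)
x(G) = 3
z = 1/283 ≈ 0.0035336
x(W(6, 5*(-1) + 6))**2 - z = 3**2 - 1*1/283 = 9 - 1/283 = 2546/283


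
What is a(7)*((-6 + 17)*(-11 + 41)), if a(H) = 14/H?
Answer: 660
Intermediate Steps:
a(7)*((-6 + 17)*(-11 + 41)) = (14/7)*((-6 + 17)*(-11 + 41)) = (14*(1/7))*(11*30) = 2*330 = 660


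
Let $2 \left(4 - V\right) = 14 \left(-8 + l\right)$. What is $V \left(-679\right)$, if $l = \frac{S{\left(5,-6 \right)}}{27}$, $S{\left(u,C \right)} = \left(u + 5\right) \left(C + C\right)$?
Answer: $- \frac{556780}{9} \approx -61864.0$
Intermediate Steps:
$S{\left(u,C \right)} = 2 C \left(5 + u\right)$ ($S{\left(u,C \right)} = \left(5 + u\right) 2 C = 2 C \left(5 + u\right)$)
$l = - \frac{40}{9}$ ($l = \frac{2 \left(-6\right) \left(5 + 5\right)}{27} = 2 \left(-6\right) 10 \cdot \frac{1}{27} = \left(-120\right) \frac{1}{27} = - \frac{40}{9} \approx -4.4444$)
$V = \frac{820}{9}$ ($V = 4 - \frac{14 \left(-8 - \frac{40}{9}\right)}{2} = 4 - \frac{14 \left(- \frac{112}{9}\right)}{2} = 4 - - \frac{784}{9} = 4 + \frac{784}{9} = \frac{820}{9} \approx 91.111$)
$V \left(-679\right) = \frac{820}{9} \left(-679\right) = - \frac{556780}{9}$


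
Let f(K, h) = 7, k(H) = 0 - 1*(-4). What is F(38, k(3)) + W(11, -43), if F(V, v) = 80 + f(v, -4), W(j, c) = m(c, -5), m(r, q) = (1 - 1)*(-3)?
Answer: 87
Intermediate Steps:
k(H) = 4 (k(H) = 0 + 4 = 4)
m(r, q) = 0 (m(r, q) = 0*(-3) = 0)
W(j, c) = 0
F(V, v) = 87 (F(V, v) = 80 + 7 = 87)
F(38, k(3)) + W(11, -43) = 87 + 0 = 87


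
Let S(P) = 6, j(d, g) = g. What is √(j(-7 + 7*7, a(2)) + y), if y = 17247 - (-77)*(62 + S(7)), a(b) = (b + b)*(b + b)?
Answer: √22499 ≈ 150.00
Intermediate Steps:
a(b) = 4*b² (a(b) = (2*b)*(2*b) = 4*b²)
y = 22483 (y = 17247 - (-77)*(62 + 6) = 17247 - (-77)*68 = 17247 - 1*(-5236) = 17247 + 5236 = 22483)
√(j(-7 + 7*7, a(2)) + y) = √(4*2² + 22483) = √(4*4 + 22483) = √(16 + 22483) = √22499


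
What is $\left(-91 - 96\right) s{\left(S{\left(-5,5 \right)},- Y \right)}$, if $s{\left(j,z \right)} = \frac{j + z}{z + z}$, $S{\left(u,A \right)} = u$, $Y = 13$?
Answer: $- \frac{1683}{13} \approx -129.46$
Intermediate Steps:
$s{\left(j,z \right)} = \frac{j + z}{2 z}$
$\left(-91 - 96\right) s{\left(S{\left(-5,5 \right)},- Y \right)} = \left(-91 - 96\right) \frac{-5 - 13}{2 \left(\left(-1\right) 13\right)} = - 187 \frac{-5 - 13}{2 \left(-13\right)} = - 187 \cdot \frac{1}{2} \left(- \frac{1}{13}\right) \left(-18\right) = \left(-187\right) \frac{9}{13} = - \frac{1683}{13}$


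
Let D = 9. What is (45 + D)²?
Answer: 2916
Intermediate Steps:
(45 + D)² = (45 + 9)² = 54² = 2916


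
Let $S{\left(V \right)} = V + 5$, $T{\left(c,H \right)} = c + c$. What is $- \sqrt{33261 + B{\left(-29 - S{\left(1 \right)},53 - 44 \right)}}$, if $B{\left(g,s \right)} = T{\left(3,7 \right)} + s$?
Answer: $- 2 \sqrt{8319} \approx -182.42$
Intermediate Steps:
$T{\left(c,H \right)} = 2 c$
$S{\left(V \right)} = 5 + V$
$B{\left(g,s \right)} = 6 + s$ ($B{\left(g,s \right)} = 2 \cdot 3 + s = 6 + s$)
$- \sqrt{33261 + B{\left(-29 - S{\left(1 \right)},53 - 44 \right)}} = - \sqrt{33261 + \left(6 + \left(53 - 44\right)\right)} = - \sqrt{33261 + \left(6 + 9\right)} = - \sqrt{33261 + 15} = - \sqrt{33276} = - 2 \sqrt{8319}$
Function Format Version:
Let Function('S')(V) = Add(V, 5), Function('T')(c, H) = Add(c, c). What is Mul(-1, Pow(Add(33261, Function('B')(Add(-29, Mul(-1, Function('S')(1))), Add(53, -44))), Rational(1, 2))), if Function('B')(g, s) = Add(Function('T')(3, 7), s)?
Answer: Mul(-2, Pow(8319, Rational(1, 2))) ≈ -182.42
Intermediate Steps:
Function('T')(c, H) = Mul(2, c)
Function('S')(V) = Add(5, V)
Function('B')(g, s) = Add(6, s) (Function('B')(g, s) = Add(Mul(2, 3), s) = Add(6, s))
Mul(-1, Pow(Add(33261, Function('B')(Add(-29, Mul(-1, Function('S')(1))), Add(53, -44))), Rational(1, 2))) = Mul(-1, Pow(Add(33261, Add(6, Add(53, -44))), Rational(1, 2))) = Mul(-1, Pow(Add(33261, Add(6, 9)), Rational(1, 2))) = Mul(-1, Pow(Add(33261, 15), Rational(1, 2))) = Mul(-1, Pow(33276, Rational(1, 2))) = Mul(-1, Mul(2, Pow(8319, Rational(1, 2)))) = Mul(-2, Pow(8319, Rational(1, 2)))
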